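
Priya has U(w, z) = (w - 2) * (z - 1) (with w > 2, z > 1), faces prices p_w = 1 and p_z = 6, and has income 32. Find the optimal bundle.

w* = 14, z* = 3

MU_w = (z−1), MU_z = (w−2).
MRS = (z−1)/(w−2).
Tangency: set MRS = p_w/p_z = 1/6.
So (z − 1)/(w − 2) = 1/6, i.e. (z − 1) = (1/6)·(w − 2).
Rewrite the budget in excess-of-subsistence terms: 1·(w − 2) + 6·(z − 1) = 32 − 1·2 − 6·1 = 24.
Substituting, 2·(w − 2) = 24, so w − 2 = 12 and w* = 14.
Then z − 1 = (1/6)·12 = 2, so z* = 3.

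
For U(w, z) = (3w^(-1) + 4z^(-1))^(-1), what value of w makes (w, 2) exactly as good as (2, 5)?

U depends on (w, z) only through S = 3w^(-1) + 4z^(-1), so equal utility means equal S. At (2, 5): S = 2.3.
With z = 2: 4·2^(-1) = 2, so 3w^(-1) = 2.3 − 2 = 0.3, i.e. w^(-1) = 0.1.
Hence w = 1/0.1 = 10.
Check: U(10, 2) = 0.4348.

w = 10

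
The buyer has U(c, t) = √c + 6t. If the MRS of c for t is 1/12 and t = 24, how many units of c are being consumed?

MU_c = 1/(2√c), MU_t = 6.
MRS = 1/(2√c) ÷ 6.
MRS depends only on c: (1/12)/√c = 1/12 ⇒ √c = (1/12)/(1/12) = 1 ⇒ c = 1.

c = 1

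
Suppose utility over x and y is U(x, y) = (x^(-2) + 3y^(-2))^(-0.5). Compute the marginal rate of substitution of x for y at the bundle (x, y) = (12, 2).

For CES with ρ = -2, MRS = (1/3)·(y/x)^3.
At (12, 2): MRS = 1/648.
So at (12, 2) the consumer would give up 1/648 units of y for one more unit of x.

MRS = 1/648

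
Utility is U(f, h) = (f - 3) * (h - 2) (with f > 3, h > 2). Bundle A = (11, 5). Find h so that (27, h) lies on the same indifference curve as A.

h = 3

U(11, 5) = 24.
Set U(27, h) = 24 and solve.
With f = 27: (27 − 3) = 24, so (h − 2) = 24/24 = 1.
So h = 2 + 1 = 3.
Check: U(27, 3) = 24.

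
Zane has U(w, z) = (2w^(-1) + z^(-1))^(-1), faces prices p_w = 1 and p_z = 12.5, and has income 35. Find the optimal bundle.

w* = 10, z* = 2

For CES with ρ = -1, MRS = (2/1)·(z/w)^2.
Tangency: set MRS = p_w/p_z = 1/12.5 = 2/25.
So (z/w)^2 = 1/25; taking the square root, z/w = 0.2, i.e. z = 0.2·w.
Substitute into the budget 1·w + 12.5·z = 35: 3.5·w = 35, so w* = 10 and z* = 0.2·10 = 2.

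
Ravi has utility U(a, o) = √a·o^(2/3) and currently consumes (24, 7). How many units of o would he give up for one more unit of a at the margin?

MRS = 7/32

MU_a = 0.5·a^(-0.5)·o^(2/3) and MU_o = 2/3·√a·o^(-1/3).
MRS = MU_a/MU_o = (0.75)·o/a.
At (24, 7): MRS = 7/32.
The indifference curve has slope −7/32 at this bundle.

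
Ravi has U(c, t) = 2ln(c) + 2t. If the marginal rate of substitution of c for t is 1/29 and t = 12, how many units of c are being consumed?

MU_c = 2/c, MU_t = 2.
MRS = 2/c ÷ 2.
MRS depends only on c: 1/c = 1/29 ⇒ c = 1/(1/29) = 29.

c = 29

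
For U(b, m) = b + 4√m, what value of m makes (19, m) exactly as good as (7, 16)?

U(7, 16) = 23.
Set U(19, m) = 23 and solve.
With b = 19: 4√m = 23 − 19 = 4, so √m = 1 and m = 1.
Check: U(19, 1) = 23.

m = 1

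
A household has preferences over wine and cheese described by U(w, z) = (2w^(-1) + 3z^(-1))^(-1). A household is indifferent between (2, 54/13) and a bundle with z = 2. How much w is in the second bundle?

U depends on (w, z) only through S = 2w^(-1) + 3z^(-1), so equal utility means equal S. At (2, 54/13): S = 31/18.
With z = 2: 3·2^(-1) = 1.5, so 2w^(-1) = 31/18 − 1.5 = 2/9, i.e. w^(-1) = 1/9.
Hence w = 1/(1/9) = 9.
Check: U(9, 2) = 0.5806.

w = 9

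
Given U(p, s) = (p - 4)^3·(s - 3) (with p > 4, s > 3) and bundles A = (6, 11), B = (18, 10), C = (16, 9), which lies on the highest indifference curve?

Bundle B

Evaluate utility at each bundle:
U(A) = 64.
U(B) = 19208.
U(C) = 10368.
Highest utility is B, so B ≻ C ≻ A.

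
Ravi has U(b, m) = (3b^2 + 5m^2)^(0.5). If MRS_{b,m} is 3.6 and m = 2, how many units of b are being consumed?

b = 12

For CES with ρ = 2, MRS = (3/5)·(m/b)^(-1).
Setting (3/5)·(2/b)^(-1) = 3.6 gives (2/b)^(-1) = 6, so 2/b = 1/6 and b = 12.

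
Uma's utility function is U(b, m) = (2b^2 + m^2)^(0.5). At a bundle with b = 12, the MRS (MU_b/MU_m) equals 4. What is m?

For CES with ρ = 2, MRS = (2/1)·(m/b)^(-1).
Setting (2/1)·(m/12)^(-1) = 4 gives (m/12)^(-1) = 2, so m/12 = 0.5 and m = 6.

m = 6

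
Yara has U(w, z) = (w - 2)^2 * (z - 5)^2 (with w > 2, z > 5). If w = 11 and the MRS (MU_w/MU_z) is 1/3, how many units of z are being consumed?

z = 8

MU_w = 2·(w−2)·(z−5)^2, MU_z = 2·(w−2)^2·(z−5).
MRS = (z−5)/(w−2).
Substitute w = 11: MRS = (z − 5)/9. Setting this equal to 1/3 gives z − 5 = (1/3)·9 = 3, so z = 8.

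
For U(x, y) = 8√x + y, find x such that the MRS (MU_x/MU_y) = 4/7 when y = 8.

x = 49

MU_x = 8/(2√x), MU_y = 1.
MRS = 8/(2√x) ÷ 1.
MRS depends only on x: 4/√x = 4/7 ⇒ √x = 4/(4/7) = 7 ⇒ x = 49.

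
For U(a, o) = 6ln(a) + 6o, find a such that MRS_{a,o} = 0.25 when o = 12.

MU_a = 6/a, MU_o = 6.
MRS = 6/a ÷ 6.
MRS depends only on a: 1/a = 0.25 ⇒ a = 1/0.25 = 4.

a = 4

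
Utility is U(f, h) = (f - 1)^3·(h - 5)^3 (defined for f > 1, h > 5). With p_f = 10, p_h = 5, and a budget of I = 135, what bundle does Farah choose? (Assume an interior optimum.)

f* = 6, h* = 15

MU_f = 3·(f−1)^2·(h−5)^3, MU_h = 3·(f−1)^3·(h−5)^2.
MRS = (h−5)/(f−1).
Tangency: set MRS = p_f/p_h = 10/5 = 2.
So (h − 5)/(f − 1) = 2, i.e. (h − 5) = 2·(f − 1).
Rewrite the budget in excess-of-subsistence terms: 10·(f − 1) + 5·(h − 5) = 135 − 10·1 − 5·5 = 100.
Substituting, 20·(f − 1) = 100, so f − 1 = 5 and f* = 6.
Then h − 5 = 2·5 = 10, so h* = 15.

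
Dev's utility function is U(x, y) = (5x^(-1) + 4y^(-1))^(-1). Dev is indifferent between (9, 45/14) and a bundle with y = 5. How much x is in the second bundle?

U depends on (x, y) only through S = 5x^(-1) + 4y^(-1), so equal utility means equal S. At (9, 45/14): S = 1.8.
With y = 5: 4·5^(-1) = 0.8, so 5x^(-1) = 1.8 − 0.8 = 1, i.e. x^(-1) = 0.2.
Hence x = 1/0.2 = 5.
Check: U(5, 5) = 0.5556.

x = 5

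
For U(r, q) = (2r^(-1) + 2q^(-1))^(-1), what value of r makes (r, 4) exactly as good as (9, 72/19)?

r = 8

U depends on (r, q) only through S = 2r^(-1) + 2q^(-1), so equal utility means equal S. At (9, 72/19): S = 0.75.
With q = 4: 2·4^(-1) = 0.5, so 2r^(-1) = 0.75 − 0.5 = 0.25, i.e. r^(-1) = 0.125.
Hence r = 1/0.125 = 8.
Check: U(8, 4) = 1.3333.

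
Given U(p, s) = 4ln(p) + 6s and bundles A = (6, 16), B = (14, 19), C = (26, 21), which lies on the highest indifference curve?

Evaluate utility at each bundle:
U(A) = 103.167.
U(B) = 124.556.
U(C) = 139.032.
Highest utility is C, so C ≻ B ≻ A.

Bundle C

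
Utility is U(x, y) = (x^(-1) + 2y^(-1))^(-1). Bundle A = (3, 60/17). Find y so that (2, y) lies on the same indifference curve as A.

U depends on (x, y) only through S = x^(-1) + 2y^(-1), so equal utility means equal S. At (3, 60/17): S = 0.9.
With x = 2: 2^(-1) = 0.5, so 2y^(-1) = 0.9 − 0.5 = 0.4, i.e. y^(-1) = 0.2.
Hence y = 1/0.2 = 5.
Check: U(2, 5) = 1.1111.

y = 5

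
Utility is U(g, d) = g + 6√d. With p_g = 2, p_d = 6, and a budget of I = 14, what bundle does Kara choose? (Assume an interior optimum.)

MU_g = 1, MU_d = 6/(2√d).
MRS = 1 ÷ (6/(2√d)).
Tangency: set MRS = p_g/p_d = 2/6 = 1/3.
MRS depends only on d: (1/3)·√d = 1/3 ⇒ √d = (1/3)/(1/3) = 1 ⇒ d* = 1.
From the budget, 2·g = 14 − 6·1 = 8, so g* = 4.

g* = 4, d* = 1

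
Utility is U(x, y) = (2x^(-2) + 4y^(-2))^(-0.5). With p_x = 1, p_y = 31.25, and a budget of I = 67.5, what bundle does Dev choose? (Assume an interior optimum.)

For CES with ρ = -2, MRS = (2/4)·(y/x)^3.
Tangency: set MRS = p_x/p_y = 1/31.25 = 4/125.
So (y/x)^3 = 8/125; taking the cube root, y/x = 0.4, i.e. y = 0.4·x.
Substitute into the budget 1·x + 31.25·y = 67.5: 13.5·x = 67.5, so x* = 5 and y* = 0.4·5 = 2.

x* = 5, y* = 2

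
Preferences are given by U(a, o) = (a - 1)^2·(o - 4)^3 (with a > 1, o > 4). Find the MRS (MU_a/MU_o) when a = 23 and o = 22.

MRS = 6/11

MU_a = 2·(a−1)·(o−4)^3, MU_o = 3·(a−1)^2·(o−4)^2.
MRS = (2/3)·(o−4)/(a−1).
At (23, 22): MRS = 6/11.
So at (23, 22) the consumer would give up 6/11 units of o for one more unit of a.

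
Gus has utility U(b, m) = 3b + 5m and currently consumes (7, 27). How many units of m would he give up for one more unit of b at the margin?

MRS = 0.6

MU_b = 3, MU_m = 5, so MRS = 3/5 = 0.6 at every bundle.
At (7, 27): MRS = 0.6.
So at (7, 27) the consumer would give up 0.6 units of m for one more unit of b.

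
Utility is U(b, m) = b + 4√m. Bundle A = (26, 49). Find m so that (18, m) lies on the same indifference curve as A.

U(26, 49) = 54.
Set U(18, m) = 54 and solve.
With b = 18: 4√m = 54 − 18 = 36, so √m = 9 and m = 81.
Check: U(18, 81) = 54.

m = 81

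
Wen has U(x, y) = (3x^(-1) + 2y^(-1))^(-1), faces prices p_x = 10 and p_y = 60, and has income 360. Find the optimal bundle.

For CES with ρ = -1, MRS = (3/2)·(y/x)^2.
Tangency: set MRS = p_x/p_y = 10/60 = 1/6.
So (y/x)^2 = 1/9; taking the square root, y/x = 1/3, i.e. y = (1/3)·x.
Substitute into the budget 10·x + 60·y = 360: 30·x = 360, so x* = 12 and y* = (1/3)·12 = 4.

x* = 12, y* = 4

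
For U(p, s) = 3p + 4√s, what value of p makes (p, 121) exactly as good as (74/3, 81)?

U(74/3, 81) = 110.
Set U(p, 121) = 110 and solve.
With s = 121: √121 = 11, so 3p = 110 − 4·11 = 66 and p = 22.
Check: U(22, 121) = 110.

p = 22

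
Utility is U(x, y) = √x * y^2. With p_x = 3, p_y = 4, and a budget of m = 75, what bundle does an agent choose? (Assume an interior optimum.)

x* = 5, y* = 15

MU_x = 0.5·x^(-0.5)·y^2 and MU_y = 2·√x·y.
MRS = MU_x/MU_y = (0.25)·y/x.
Tangency: set MRS = p_x/p_y = 3/4 = 0.75.
So (0.25)·y/x = 0.75, i.e. y = 3·x.
Substitute into the budget 3·x + 4·y = 75: 15·x = 75, so x* = 5.
Then y* = 3·5 = 15.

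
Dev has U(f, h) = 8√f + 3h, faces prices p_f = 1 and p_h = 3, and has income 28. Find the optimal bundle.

f* = 16, h* = 4

MU_f = 8/(2√f), MU_h = 3.
MRS = 8/(2√f) ÷ 3.
Tangency: set MRS = p_f/p_h = 1/3.
MRS depends only on f: (4/3)/√f = 1/3 ⇒ √f = (4/3)/(1/3) = 4 ⇒ f* = 16.
From the budget, 3·h = 28 − 1·16 = 12, so h* = 4.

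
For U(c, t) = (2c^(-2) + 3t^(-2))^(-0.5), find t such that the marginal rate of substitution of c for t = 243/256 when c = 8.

For CES with ρ = -2, MRS = (2/3)·(t/c)^3.
Setting (2/3)·(t/8)^3 = 243/256 gives (t/8)^3 = 729/512, so t/8 = 1.125 and t = 9.

t = 9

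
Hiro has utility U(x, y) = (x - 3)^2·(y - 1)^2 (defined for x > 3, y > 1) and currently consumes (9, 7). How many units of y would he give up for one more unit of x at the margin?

MRS = 1

MU_x = 2·(x−3)·(y−1)^2, MU_y = 2·(x−3)^2·(y−1).
MRS = (y−1)/(x−3).
At (9, 7): MRS = 1.
The indifference curve has slope −1 at this bundle.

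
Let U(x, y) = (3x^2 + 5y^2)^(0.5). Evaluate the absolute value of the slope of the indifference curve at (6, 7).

MRS = 18/35

For CES with ρ = 2, MRS = (3/5)·(y/x)^(-1).
At (6, 7): MRS = 18/35.
So at (6, 7) the consumer would give up 18/35 units of y for one more unit of x.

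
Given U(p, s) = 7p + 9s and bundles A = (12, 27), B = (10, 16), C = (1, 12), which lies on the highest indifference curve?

Evaluate utility at each bundle:
U(A) = 327.
U(B) = 214.
U(C) = 115.
Highest utility is A, so A ≻ B ≻ C.

Bundle A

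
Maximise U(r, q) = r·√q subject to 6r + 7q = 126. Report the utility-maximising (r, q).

r* = 14, q* = 6

MU_r = √q and MU_q = 0.5·r·q^(-0.5).
MRS = MU_r/MU_q = (2)·q/r.
Tangency: set MRS = p_r/p_q = 6/7.
So (2)·q/r = 6/7, i.e. q = (3/7)·r.
Substitute into the budget 6·r + 7·q = 126: 9·r = 126, so r* = 14.
Then q* = (3/7)·14 = 6.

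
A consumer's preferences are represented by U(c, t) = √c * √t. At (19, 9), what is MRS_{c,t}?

MRS = 9/19

MU_c = 0.5·c^(-0.5)·√t and MU_t = 0.5·√c·t^(-0.5).
MRS = MU_c/MU_t = t/c.
At (19, 9): MRS = 9/19.
So at (19, 9) the consumer would give up 9/19 units of t for one more unit of c.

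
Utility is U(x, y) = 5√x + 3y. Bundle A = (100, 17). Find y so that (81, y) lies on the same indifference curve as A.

y = 56/3

U(100, 17) = 101.
Set U(81, y) = 101 and solve.
With x = 81: √81 = 9, so 3y = 101 − 5·9 = 56 and y = 56/3.
Check: U(81, 56/3) = 101.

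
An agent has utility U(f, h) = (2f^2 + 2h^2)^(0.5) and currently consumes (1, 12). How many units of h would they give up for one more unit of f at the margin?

For CES with ρ = 2, MRS = (h/f)^(-1).
At (1, 12): MRS = 1/12.
So at (1, 12) the consumer would give up 1/12 units of h for one more unit of f.

MRS = 1/12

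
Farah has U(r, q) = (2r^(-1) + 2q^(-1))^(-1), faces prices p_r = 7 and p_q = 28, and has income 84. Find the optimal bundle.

r* = 4, q* = 2

For CES with ρ = -1, MRS = (q/r)^2.
Tangency: set MRS = p_r/p_q = 7/28 = 0.25.
So (q/r)^2 = 0.25; taking the square root, q/r = 0.5, i.e. q = 0.5·r.
Substitute into the budget 7·r + 28·q = 84: 21·r = 84, so r* = 4 and q* = 0.5·4 = 2.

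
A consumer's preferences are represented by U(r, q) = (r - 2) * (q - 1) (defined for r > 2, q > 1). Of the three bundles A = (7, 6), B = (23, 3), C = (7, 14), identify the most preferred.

Evaluate utility at each bundle:
U(A) = 25.
U(B) = 42.
U(C) = 65.
Highest utility is C, so C ≻ B ≻ A.

Bundle C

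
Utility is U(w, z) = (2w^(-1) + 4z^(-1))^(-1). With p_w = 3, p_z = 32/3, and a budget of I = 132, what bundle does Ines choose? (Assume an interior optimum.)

For CES with ρ = -1, MRS = (2/4)·(z/w)^2.
Tangency: set MRS = p_w/p_z = 3/(32/3) = 9/32.
So (z/w)^2 = 9/16; taking the square root, z/w = 0.75, i.e. z = 0.75·w.
Substitute into the budget 3·w + (32/3)·z = 132: 11·w = 132, so w* = 12 and z* = 0.75·12 = 9.

w* = 12, z* = 9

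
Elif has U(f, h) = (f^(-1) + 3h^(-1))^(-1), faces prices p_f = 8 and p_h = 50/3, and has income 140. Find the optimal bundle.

For CES with ρ = -1, MRS = (1/3)·(h/f)^2.
Tangency: set MRS = p_f/p_h = 8/(50/3) = 12/25.
So (h/f)^2 = 36/25; taking the square root, h/f = 1.2, i.e. h = 1.2·f.
Substitute into the budget 8·f + (50/3)·h = 140: 28·f = 140, so f* = 5 and h* = 1.2·5 = 6.

f* = 5, h* = 6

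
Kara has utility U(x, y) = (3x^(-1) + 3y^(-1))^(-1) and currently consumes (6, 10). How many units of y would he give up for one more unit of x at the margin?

For CES with ρ = -1, MRS = (y/x)^2.
At (6, 10): MRS = 25/9.
That is, one extra unit of x is worth 25/9 units of y at the margin.

MRS = 25/9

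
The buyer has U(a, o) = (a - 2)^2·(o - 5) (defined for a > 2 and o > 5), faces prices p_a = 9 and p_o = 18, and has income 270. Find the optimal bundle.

MU_a = 2·(a−2)·(o−5), MU_o = (a−2)^2.
MRS = (2/1)·(o−5)/(a−2).
Tangency: set MRS = p_a/p_o = 9/18 = 0.5.
So (2/1)·(o − 5)/(a − 2) = 0.5, i.e. (o − 5) = 0.25·(a − 2).
Rewrite the budget in excess-of-subsistence terms: 9·(a − 2) + 18·(o − 5) = 270 − 9·2 − 18·5 = 162.
Substituting, 13.5·(a − 2) = 162, so a − 2 = 12 and a* = 14.
Then o − 5 = 0.25·12 = 3, so o* = 8.

a* = 14, o* = 8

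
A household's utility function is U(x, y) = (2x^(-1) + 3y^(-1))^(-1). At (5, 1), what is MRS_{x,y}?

For CES with ρ = -1, MRS = (2/3)·(y/x)^2.
At (5, 1): MRS = 2/75.
That is, one extra unit of x is worth 2/75 units of y at the margin.

MRS = 2/75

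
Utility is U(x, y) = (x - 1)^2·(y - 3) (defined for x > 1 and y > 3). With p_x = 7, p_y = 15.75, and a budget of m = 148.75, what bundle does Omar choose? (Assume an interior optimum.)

MU_x = 2·(x−1)·(y−3), MU_y = (x−1)^2.
MRS = (2/1)·(y−3)/(x−1).
Tangency: set MRS = p_x/p_y = 7/15.75 = 4/9.
So (2/1)·(y − 3)/(x − 1) = 4/9, i.e. (y − 3) = (2/9)·(x − 1).
Rewrite the budget in excess-of-subsistence terms: 7·(x − 1) + 15.75·(y − 3) = 148.75 − 7·1 − 15.75·3 = 94.5.
Substituting, 10.5·(x − 1) = 94.5, so x − 1 = 9 and x* = 10.
Then y − 3 = (2/9)·9 = 2, so y* = 5.

x* = 10, y* = 5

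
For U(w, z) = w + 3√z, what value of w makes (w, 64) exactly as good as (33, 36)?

w = 27

U(33, 36) = 51.
Set U(w, 64) = 51 and solve.
With z = 64: √64 = 8, so w = 51 − 3·8 = 27.
Check: U(27, 64) = 51.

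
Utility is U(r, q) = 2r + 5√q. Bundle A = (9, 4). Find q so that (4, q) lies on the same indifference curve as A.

q = 16

U(9, 4) = 28.
Set U(4, q) = 28 and solve.
With r = 4: 5√q = 28 − 2·4 = 20, so √q = 4 and q = 16.
Check: U(4, 16) = 28.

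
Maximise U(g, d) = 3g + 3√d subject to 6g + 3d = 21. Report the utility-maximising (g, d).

g* = 3, d* = 1

MU_g = 3, MU_d = 3/(2√d).
MRS = 3 ÷ (3/(2√d)).
Tangency: set MRS = p_g/p_d = 6/3 = 2.
MRS depends only on d: 2·√d = 2 ⇒ √d = 2/2 = 1 ⇒ d* = 1.
From the budget, 6·g = 21 − 3·1 = 18, so g* = 3.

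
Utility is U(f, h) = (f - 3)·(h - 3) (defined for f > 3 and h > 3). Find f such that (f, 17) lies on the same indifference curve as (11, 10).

U(11, 10) = 56.
Set U(f, 17) = 56 and solve.
With h = 17: (17 − 3) = 14, so (f − 3) = 56/14 = 4.
So f = 3 + 4 = 7.
Check: U(7, 17) = 56.

f = 7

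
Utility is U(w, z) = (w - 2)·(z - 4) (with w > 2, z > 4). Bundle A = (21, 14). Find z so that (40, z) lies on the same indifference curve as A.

U(21, 14) = 190.
Set U(40, z) = 190 and solve.
With w = 40: (40 − 2) = 38, so (z − 4) = 190/38 = 5.
So z = 4 + 5 = 9.
Check: U(40, 9) = 190.

z = 9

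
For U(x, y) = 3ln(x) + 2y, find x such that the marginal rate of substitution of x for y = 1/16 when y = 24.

MU_x = 3/x, MU_y = 2.
MRS = 3/x ÷ 2.
MRS depends only on x: 1.5/x = 1/16 ⇒ x = 1.5/(1/16) = 24.

x = 24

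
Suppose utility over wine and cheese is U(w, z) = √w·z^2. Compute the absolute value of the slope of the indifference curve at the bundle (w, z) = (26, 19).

MU_w = 0.5·w^(-0.5)·z^2 and MU_z = 2·√w·z.
MRS = MU_w/MU_z = (0.25)·z/w.
At (26, 19): MRS = 19/104.
So at (26, 19) the consumer would give up 19/104 units of z for one more unit of w.

MRS = 19/104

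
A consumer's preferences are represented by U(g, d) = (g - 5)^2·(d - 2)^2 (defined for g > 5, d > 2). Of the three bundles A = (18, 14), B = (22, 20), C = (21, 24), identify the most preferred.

Evaluate utility at each bundle:
U(A) = 24336.
U(B) = 93636.
U(C) = 123904.
Highest utility is C, so C ≻ B ≻ A.

Bundle C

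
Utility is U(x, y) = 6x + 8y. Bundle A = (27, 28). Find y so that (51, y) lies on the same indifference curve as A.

y = 10

U(27, 28) = 386.
Set U(51, y) = 386 and solve.
6·51 + 8y = 386 ⇒ 8y = 80 ⇒ y = 10.
Check: U(51, 10) = 386.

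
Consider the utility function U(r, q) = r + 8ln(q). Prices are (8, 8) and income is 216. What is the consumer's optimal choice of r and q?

r* = 19, q* = 8

MU_r = 1, MU_q = 8/q.
MRS = 1 ÷ (8/q).
Tangency: set MRS = p_r/p_q = 8/8 = 1.
MRS depends only on q: 0.125·q = 1 ⇒ q* = 1/0.125 = 8.
From the budget, 8·r = 216 − 8·8 = 152, so r* = 19.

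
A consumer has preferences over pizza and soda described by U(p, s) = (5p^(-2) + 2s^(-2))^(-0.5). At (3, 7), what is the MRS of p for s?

For CES with ρ = -2, MRS = (5/2)·(s/p)^3.
At (3, 7): MRS = 1715/54.
So at (3, 7) the consumer would give up 1715/54 units of s for one more unit of p.

MRS = 1715/54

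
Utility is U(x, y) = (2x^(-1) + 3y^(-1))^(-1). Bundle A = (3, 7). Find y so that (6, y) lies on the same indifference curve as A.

y = 63/16

U depends on (x, y) only through S = 2x^(-1) + 3y^(-1), so equal utility means equal S. At (3, 7): S = 23/21.
With x = 6: 2·6^(-1) = 1/3, so 3y^(-1) = 23/21 − 1/3 = 16/21, i.e. y^(-1) = 16/63.
Hence y = 1/(16/63) = 63/16.
Check: U(6, 63/16) = 0.913.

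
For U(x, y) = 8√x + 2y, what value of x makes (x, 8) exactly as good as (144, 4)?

U(144, 4) = 104.
Set U(x, 8) = 104 and solve.
With y = 8: 8√x = 104 − 2·8 = 88, so √x = 11 and x = 121.
Check: U(121, 8) = 104.

x = 121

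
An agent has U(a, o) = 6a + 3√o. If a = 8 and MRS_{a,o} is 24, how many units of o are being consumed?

MU_a = 6, MU_o = 3/(2√o).
MRS = 6 ÷ (3/(2√o)).
MRS depends only on o: 4·√o = 24 ⇒ √o = 24/4 = 6 ⇒ o = 36.

o = 36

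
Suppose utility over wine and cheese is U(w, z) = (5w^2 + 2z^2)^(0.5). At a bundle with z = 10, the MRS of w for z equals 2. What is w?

w = 8

For CES with ρ = 2, MRS = (5/2)·(z/w)^(-1).
Setting (5/2)·(10/w)^(-1) = 2 gives (10/w)^(-1) = 0.8, so 10/w = 1.25 and w = 8.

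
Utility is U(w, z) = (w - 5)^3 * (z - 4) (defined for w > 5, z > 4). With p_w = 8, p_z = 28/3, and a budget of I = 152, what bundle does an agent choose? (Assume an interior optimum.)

w* = 12, z* = 6

MU_w = 3·(w−5)^2·(z−4), MU_z = (w−5)^3.
MRS = (3/1)·(z−4)/(w−5).
Tangency: set MRS = p_w/p_z = 8/(28/3) = 6/7.
So (3/1)·(z − 4)/(w − 5) = 6/7, i.e. (z − 4) = (2/7)·(w − 5).
Rewrite the budget in excess-of-subsistence terms: 8·(w − 5) + (28/3)·(z − 4) = 152 − 8·5 − (28/3)·4 = 224/3.
Substituting, (32/3)·(w − 5) = 224/3, so w − 5 = 7 and w* = 12.
Then z − 4 = (2/7)·7 = 2, so z* = 6.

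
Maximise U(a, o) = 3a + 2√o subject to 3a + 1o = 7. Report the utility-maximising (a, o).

a* = 2, o* = 1

MU_a = 3, MU_o = 2/(2√o).
MRS = 3 ÷ (2/(2√o)).
Tangency: set MRS = p_a/p_o = 3/1 = 3.
MRS depends only on o: 3·√o = 3 ⇒ √o = 3/3 = 1 ⇒ o* = 1.
From the budget, 3·a = 7 − 1·1 = 6, so a* = 2.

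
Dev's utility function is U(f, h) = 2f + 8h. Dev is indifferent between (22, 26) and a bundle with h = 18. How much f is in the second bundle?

U(22, 26) = 252.
Set U(f, 18) = 252 and solve.
2f + 8·18 = 252 ⇒ 2f = 108 ⇒ f = 54.
Check: U(54, 18) = 252.

f = 54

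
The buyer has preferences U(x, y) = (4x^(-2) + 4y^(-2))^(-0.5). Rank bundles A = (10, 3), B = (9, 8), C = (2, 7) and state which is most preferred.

Evaluate utility at each bundle:
U(A) = 1.437.
U(B) = 2.990.
U(C) = 0.962.
Highest utility is B, so B ≻ A ≻ C.

Bundle B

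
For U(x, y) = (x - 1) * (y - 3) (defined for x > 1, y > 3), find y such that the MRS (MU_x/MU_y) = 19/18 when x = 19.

y = 22

MU_x = (y−3), MU_y = (x−1).
MRS = (y−3)/(x−1).
Substitute x = 19: MRS = (y − 3)/18. Setting this equal to 19/18 gives y − 3 = (19/18)·18 = 19, so y = 22.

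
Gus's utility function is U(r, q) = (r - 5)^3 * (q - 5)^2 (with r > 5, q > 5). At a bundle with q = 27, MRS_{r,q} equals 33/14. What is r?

r = 19

MU_r = 3·(r−5)^2·(q−5)^2, MU_q = 2·(r−5)^3·(q−5).
MRS = (3/2)·(q−5)/(r−5).
Substitute q = 27: MRS = 33/(r − 5). Setting this equal to 33/14 gives r − 5 = 33/(33/14) = 14, so r = 19.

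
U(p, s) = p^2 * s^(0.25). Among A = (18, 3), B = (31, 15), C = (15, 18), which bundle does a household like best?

Evaluate utility at each bundle:
U(A) = 426.408.
U(B) = 1891.238.
U(C) = 463.448.
Highest utility is B, so B ≻ C ≻ A.

Bundle B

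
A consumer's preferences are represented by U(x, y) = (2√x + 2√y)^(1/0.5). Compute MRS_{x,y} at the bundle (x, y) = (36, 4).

For CES with ρ = 0.5, MRS = √(y/x).
At (36, 4): MRS = 1/3.
That is, one extra unit of x is worth 1/3 units of y at the margin.

MRS = 1/3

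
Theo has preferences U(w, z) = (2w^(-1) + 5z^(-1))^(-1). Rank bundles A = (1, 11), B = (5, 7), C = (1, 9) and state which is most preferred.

Bundle B

Evaluate utility at each bundle:
U(A) = 0.407.
U(B) = 0.897.
U(C) = 0.391.
Highest utility is B, so B ≻ A ≻ C.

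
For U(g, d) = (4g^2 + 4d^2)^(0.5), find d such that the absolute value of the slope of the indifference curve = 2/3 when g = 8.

d = 12

For CES with ρ = 2, MRS = (d/g)^(-1).
Setting (d/8)^(-1) = 2/3 gives d/8 = 1.5 and d = 12.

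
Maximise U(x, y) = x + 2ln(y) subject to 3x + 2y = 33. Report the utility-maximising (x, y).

x* = 9, y* = 3

MU_x = 1, MU_y = 2/y.
MRS = 1 ÷ (2/y).
Tangency: set MRS = p_x/p_y = 3/2 = 1.5.
MRS depends only on y: 0.5·y = 1.5 ⇒ y* = 1.5/0.5 = 3.
From the budget, 3·x = 33 − 2·3 = 27, so x* = 9.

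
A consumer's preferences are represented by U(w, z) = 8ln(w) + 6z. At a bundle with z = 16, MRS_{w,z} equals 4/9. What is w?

MU_w = 8/w, MU_z = 6.
MRS = 8/w ÷ 6.
MRS depends only on w: (4/3)/w = 4/9 ⇒ w = (4/3)/(4/9) = 3.

w = 3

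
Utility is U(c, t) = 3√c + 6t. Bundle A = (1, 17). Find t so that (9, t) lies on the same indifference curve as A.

t = 16

U(1, 17) = 105.
Set U(9, t) = 105 and solve.
With c = 9: √9 = 3, so 6t = 105 − 3·3 = 96 and t = 16.
Check: U(9, 16) = 105.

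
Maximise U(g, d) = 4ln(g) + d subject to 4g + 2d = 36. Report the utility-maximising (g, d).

MU_g = 4/g, MU_d = 1.
MRS = 4/g ÷ 1.
Tangency: set MRS = p_g/p_d = 4/2 = 2.
MRS depends only on g: 4/g = 2 ⇒ g* = 4/2 = 2.
From the budget, 2·d = 36 − 4·2 = 28, so d* = 14.

g* = 2, d* = 14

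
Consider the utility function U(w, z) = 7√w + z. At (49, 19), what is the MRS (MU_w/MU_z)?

MU_w = 7/(2√w), MU_z = 1.
MRS = 7/(2√w) ÷ 1.
At (49, 19): MRS = 0.5.
The indifference curve has slope −0.5 at this bundle.

MRS = 0.5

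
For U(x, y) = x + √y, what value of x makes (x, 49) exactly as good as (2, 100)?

U(2, 100) = 12.
Set U(x, 49) = 12 and solve.
With y = 49: √49 = 7, so x = 12 − 7 = 5.
Check: U(5, 49) = 12.

x = 5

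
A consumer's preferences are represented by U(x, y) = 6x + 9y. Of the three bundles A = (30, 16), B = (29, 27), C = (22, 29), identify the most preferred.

Bundle B

Evaluate utility at each bundle:
U(A) = 324.
U(B) = 417.
U(C) = 393.
Highest utility is B, so B ≻ C ≻ A.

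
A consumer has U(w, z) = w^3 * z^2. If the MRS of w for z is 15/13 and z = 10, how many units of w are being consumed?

MU_w = 3·w^2·z^2 and MU_z = 2·w^3·z.
MRS = MU_w/MU_z = (3/2)·z/w.
Substitute z = 10: MRS = 15/w. Setting 15/w = 15/13 gives w = 15/(15/13) = 13.

w = 13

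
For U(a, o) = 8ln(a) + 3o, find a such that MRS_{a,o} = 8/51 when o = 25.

MU_a = 8/a, MU_o = 3.
MRS = 8/a ÷ 3.
MRS depends only on a: (8/3)/a = 8/51 ⇒ a = (8/3)/(8/51) = 17.

a = 17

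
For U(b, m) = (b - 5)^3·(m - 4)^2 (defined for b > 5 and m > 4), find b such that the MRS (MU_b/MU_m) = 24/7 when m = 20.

b = 12

MU_b = 3·(b−5)^2·(m−4)^2, MU_m = 2·(b−5)^3·(m−4).
MRS = (3/2)·(m−4)/(b−5).
Substitute m = 20: MRS = 24/(b − 5). Setting this equal to 24/7 gives b − 5 = 24/(24/7) = 7, so b = 12.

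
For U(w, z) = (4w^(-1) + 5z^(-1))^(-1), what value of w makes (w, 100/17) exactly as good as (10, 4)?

w = 5

U depends on (w, z) only through S = 4w^(-1) + 5z^(-1), so equal utility means equal S. At (10, 4): S = 1.65.
With z = 100/17: 5·(100/17)^(-1) = 0.85, so 4w^(-1) = 1.65 − 0.85 = 0.8, i.e. w^(-1) = 0.2.
Hence w = 1/0.2 = 5.
Check: U(5, 100/17) = 0.6061.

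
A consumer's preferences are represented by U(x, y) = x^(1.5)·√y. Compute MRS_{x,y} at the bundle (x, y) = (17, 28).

MU_x = 1.5·√x·√y and MU_y = 0.5·x^(1.5)·y^(-0.5).
MRS = MU_x/MU_y = (3)·y/x.
At (17, 28): MRS = 84/17.
So at (17, 28) the consumer would give up 84/17 units of y for one more unit of x.

MRS = 84/17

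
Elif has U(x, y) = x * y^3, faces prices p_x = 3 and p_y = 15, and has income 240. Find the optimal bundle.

MU_x = y^3 and MU_y = 3·x·y^2.
MRS = MU_x/MU_y = (1/3)·y/x.
Tangency: set MRS = p_x/p_y = 3/15 = 0.2.
So (1/3)·y/x = 0.2, i.e. y = 0.6·x.
Substitute into the budget 3·x + 15·y = 240: 12·x = 240, so x* = 20.
Then y* = 0.6·20 = 12.

x* = 20, y* = 12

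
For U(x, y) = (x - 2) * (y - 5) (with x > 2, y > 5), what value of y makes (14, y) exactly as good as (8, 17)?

y = 11

U(8, 17) = 72.
Set U(14, y) = 72 and solve.
With x = 14: (14 − 2) = 12, so (y − 5) = 72/12 = 6.
So y = 5 + 6 = 11.
Check: U(14, 11) = 72.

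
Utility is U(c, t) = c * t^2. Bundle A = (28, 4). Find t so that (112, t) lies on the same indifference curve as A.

t = 2

U(28, 4) = 448.
Set U(112, t) = 448 and solve.
With c = 112: t^2 = 448/112 = 4; taking the square root, t = 2.
Check: U(112, 2) = 448.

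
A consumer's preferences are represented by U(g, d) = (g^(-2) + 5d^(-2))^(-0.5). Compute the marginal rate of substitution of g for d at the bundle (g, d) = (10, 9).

For CES with ρ = -2, MRS = (1/5)·(d/g)^3.
At (10, 9): MRS = 729/5000.
That is, one extra unit of g is worth 729/5000 units of d at the margin.

MRS = 729/5000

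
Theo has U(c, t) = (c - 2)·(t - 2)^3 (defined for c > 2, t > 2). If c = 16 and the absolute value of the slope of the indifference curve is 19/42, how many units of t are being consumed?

t = 21

MU_c = (t−2)^3, MU_t = 3·(c−2)·(t−2)^2.
MRS = (1/3)·(t−2)/(c−2).
Substitute c = 16: MRS = (t − 2)/42. Setting this equal to 19/42 gives t − 2 = (19/42)·42 = 19, so t = 21.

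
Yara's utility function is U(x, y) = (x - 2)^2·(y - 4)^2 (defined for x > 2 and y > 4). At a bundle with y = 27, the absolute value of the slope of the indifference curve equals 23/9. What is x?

x = 11

MU_x = 2·(x−2)·(y−4)^2, MU_y = 2·(x−2)^2·(y−4).
MRS = (y−4)/(x−2).
Substitute y = 27: MRS = 23/(x − 2). Setting this equal to 23/9 gives x − 2 = 23/(23/9) = 9, so x = 11.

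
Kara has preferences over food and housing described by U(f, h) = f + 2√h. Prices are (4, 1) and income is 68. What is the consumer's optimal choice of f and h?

MU_f = 1, MU_h = 2/(2√h).
MRS = 1 ÷ (2/(2√h)).
Tangency: set MRS = p_f/p_h = 4/1 = 4.
MRS depends only on h: √h = 4 ⇒ √h = 4 ⇒ h* = 16.
From the budget, 4·f = 68 − 1·16 = 52, so f* = 13.

f* = 13, h* = 16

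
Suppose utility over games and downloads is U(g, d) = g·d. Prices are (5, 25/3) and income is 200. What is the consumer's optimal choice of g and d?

MU_g = d and MU_d = g.
MRS = MU_g/MU_d = d/g.
Tangency: set MRS = p_g/p_d = 5/(25/3) = 0.6.
So d/g = 0.6, i.e. d = 0.6·g.
Substitute into the budget 5·g + (25/3)·d = 200: 10·g = 200, so g* = 20.
Then d* = 0.6·20 = 12.

g* = 20, d* = 12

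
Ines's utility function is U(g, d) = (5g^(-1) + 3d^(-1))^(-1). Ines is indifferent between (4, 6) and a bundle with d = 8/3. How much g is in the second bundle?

g = 8

U depends on (g, d) only through S = 5g^(-1) + 3d^(-1), so equal utility means equal S. At (4, 6): S = 1.75.
With d = 8/3: 3·(8/3)^(-1) = 1.125, so 5g^(-1) = 1.75 − 1.125 = 0.625, i.e. g^(-1) = 0.125.
Hence g = 1/0.125 = 8.
Check: U(8, 8/3) = 0.5714.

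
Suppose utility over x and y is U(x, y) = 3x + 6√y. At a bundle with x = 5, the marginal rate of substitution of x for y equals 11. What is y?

y = 121

MU_x = 3, MU_y = 6/(2√y).
MRS = 3 ÷ (6/(2√y)).
MRS depends only on y: √y = 11 ⇒ √y = 11 ⇒ y = 121.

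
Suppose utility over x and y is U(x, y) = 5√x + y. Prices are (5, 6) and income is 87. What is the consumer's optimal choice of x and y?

MU_x = 5/(2√x), MU_y = 1.
MRS = 5/(2√x) ÷ 1.
Tangency: set MRS = p_x/p_y = 5/6.
MRS depends only on x: 2.5/√x = 5/6 ⇒ √x = 2.5/(5/6) = 3 ⇒ x* = 9.
From the budget, 6·y = 87 − 5·9 = 42, so y* = 7.

x* = 9, y* = 7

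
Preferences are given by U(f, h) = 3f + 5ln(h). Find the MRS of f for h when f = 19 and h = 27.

MRS = 16.2

MU_f = 3, MU_h = 5/h.
MRS = 3 ÷ (5/h).
At (19, 27): MRS = 16.2.
So at (19, 27) the consumer would give up 16.2 units of h for one more unit of f.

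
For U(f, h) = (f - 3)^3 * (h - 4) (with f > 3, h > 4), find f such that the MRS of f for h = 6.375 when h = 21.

f = 11

MU_f = 3·(f−3)^2·(h−4), MU_h = (f−3)^3.
MRS = (3/1)·(h−4)/(f−3).
Substitute h = 21: MRS = 51/(f − 3). Setting this equal to 6.375 gives f − 3 = 51/6.375 = 8, so f = 11.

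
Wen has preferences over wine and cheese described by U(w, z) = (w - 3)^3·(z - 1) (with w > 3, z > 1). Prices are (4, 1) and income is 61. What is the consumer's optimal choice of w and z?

w* = 12, z* = 13

MU_w = 3·(w−3)^2·(z−1), MU_z = (w−3)^3.
MRS = (3/1)·(z−1)/(w−3).
Tangency: set MRS = p_w/p_z = 4/1 = 4.
So (3/1)·(z − 1)/(w − 3) = 4, i.e. (z − 1) = (4/3)·(w − 3).
Rewrite the budget in excess-of-subsistence terms: 4·(w − 3) + 1·(z − 1) = 61 − 4·3 − 1·1 = 48.
Substituting, (16/3)·(w − 3) = 48, so w − 3 = 9 and w* = 12.
Then z − 1 = (4/3)·9 = 12, so z* = 13.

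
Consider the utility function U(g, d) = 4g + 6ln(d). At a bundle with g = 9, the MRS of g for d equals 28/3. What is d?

d = 14

MU_g = 4, MU_d = 6/d.
MRS = 4 ÷ (6/d).
MRS depends only on d: (2/3)·d = 28/3 ⇒ d = (28/3)/(2/3) = 14.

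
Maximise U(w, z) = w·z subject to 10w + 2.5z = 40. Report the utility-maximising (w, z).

MU_w = z and MU_z = w.
MRS = MU_w/MU_z = z/w.
Tangency: set MRS = p_w/p_z = 10/2.5 = 4.
So z/w = 4, i.e. z = 4·w.
Substitute into the budget 10·w + 2.5·z = 40: 20·w = 40, so w* = 2.
Then z* = 4·2 = 8.

w* = 2, z* = 8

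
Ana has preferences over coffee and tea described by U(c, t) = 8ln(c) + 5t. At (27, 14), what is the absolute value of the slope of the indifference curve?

MRS = 8/135

MU_c = 8/c, MU_t = 5.
MRS = 8/c ÷ 5.
At (27, 14): MRS = 8/135.
That is, one extra unit of c is worth 8/135 units of t at the margin.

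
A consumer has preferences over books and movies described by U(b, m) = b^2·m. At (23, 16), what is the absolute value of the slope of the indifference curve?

MU_b = 2·b·m and MU_m = b^2.
MRS = MU_b/MU_m = (2/1)·m/b.
At (23, 16): MRS = 32/23.
So at (23, 16) the consumer would give up 32/23 units of m for one more unit of b.

MRS = 32/23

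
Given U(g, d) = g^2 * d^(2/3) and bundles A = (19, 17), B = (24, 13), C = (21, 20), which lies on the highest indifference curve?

Evaluate utility at each bundle:
U(A) = 2386.748.
U(B) = 3184.574.
U(C) = 3249.316.
Highest utility is C, so C ≻ B ≻ A.

Bundle C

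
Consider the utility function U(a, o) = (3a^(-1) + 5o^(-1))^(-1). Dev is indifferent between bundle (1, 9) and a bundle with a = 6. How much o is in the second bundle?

o = 18/11

U depends on (a, o) only through S = 3a^(-1) + 5o^(-1), so equal utility means equal S. At (1, 9): S = 32/9.
With a = 6: 3·6^(-1) = 0.5, so 5o^(-1) = 32/9 − 0.5 = 55/18, i.e. o^(-1) = 11/18.
Hence o = 1/(11/18) = 18/11.
Check: U(6, 18/11) = 0.2812.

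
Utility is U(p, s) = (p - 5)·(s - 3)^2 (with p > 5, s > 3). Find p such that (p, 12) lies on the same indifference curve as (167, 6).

U(167, 6) = 1458.
Set U(p, 12) = 1458 and solve.
With s = 12: (12 − 3)^2 = 81, so (p − 5) = 1458/81 = 18.
So p = 5 + 18 = 23.
Check: U(23, 12) = 1458.

p = 23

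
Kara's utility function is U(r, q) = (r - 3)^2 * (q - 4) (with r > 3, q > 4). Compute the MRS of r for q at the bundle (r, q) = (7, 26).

MU_r = 2·(r−3)·(q−4), MU_q = (r−3)^2.
MRS = (2/1)·(q−4)/(r−3).
At (7, 26): MRS = 11.
So at (7, 26) the consumer would give up 11 units of q for one more unit of r.

MRS = 11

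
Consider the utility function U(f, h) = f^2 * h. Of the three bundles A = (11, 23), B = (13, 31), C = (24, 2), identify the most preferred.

Bundle B

Evaluate utility at each bundle:
U(A) = 2783.
U(B) = 5239.
U(C) = 1152.
Highest utility is B, so B ≻ A ≻ C.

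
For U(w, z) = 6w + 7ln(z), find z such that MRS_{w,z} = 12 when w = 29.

z = 14

MU_w = 6, MU_z = 7/z.
MRS = 6 ÷ (7/z).
MRS depends only on z: (6/7)·z = 12 ⇒ z = 12/(6/7) = 14.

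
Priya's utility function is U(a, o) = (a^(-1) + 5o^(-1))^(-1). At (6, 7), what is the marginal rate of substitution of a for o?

For CES with ρ = -1, MRS = (1/5)·(o/a)^2.
At (6, 7): MRS = 49/180.
That is, one extra unit of a is worth 49/180 units of o at the margin.

MRS = 49/180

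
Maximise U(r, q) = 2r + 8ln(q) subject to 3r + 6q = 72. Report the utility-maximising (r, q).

MU_r = 2, MU_q = 8/q.
MRS = 2 ÷ (8/q).
Tangency: set MRS = p_r/p_q = 3/6 = 0.5.
MRS depends only on q: 0.25·q = 0.5 ⇒ q* = 0.5/0.25 = 2.
From the budget, 3·r = 72 − 6·2 = 60, so r* = 20.

r* = 20, q* = 2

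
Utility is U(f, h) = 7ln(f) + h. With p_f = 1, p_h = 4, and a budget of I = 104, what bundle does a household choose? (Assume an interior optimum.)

MU_f = 7/f, MU_h = 1.
MRS = 7/f ÷ 1.
Tangency: set MRS = p_f/p_h = 1/4 = 0.25.
MRS depends only on f: 7/f = 0.25 ⇒ f* = 7/0.25 = 28.
From the budget, 4·h = 104 − 1·28 = 76, so h* = 19.

f* = 28, h* = 19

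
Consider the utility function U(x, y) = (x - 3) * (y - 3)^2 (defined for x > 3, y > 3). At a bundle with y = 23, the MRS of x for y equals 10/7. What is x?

x = 10

MU_x = (y−3)^2, MU_y = 2·(x−3)·(y−3).
MRS = (1/2)·(y−3)/(x−3).
Substitute y = 23: MRS = 10/(x − 3). Setting this equal to 10/7 gives x − 3 = 10/(10/7) = 7, so x = 10.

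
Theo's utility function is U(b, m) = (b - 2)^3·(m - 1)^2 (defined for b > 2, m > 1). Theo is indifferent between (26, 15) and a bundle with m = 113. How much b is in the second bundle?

b = 8

U(26, 15) = 2709504.
Set U(b, 113) = 2709504 and solve.
With m = 113: (113 − 1)^2 = 12544, so (b − 2)^3 = 2709504/12544 = 216.
Taking the cube root (with b > 2): b − 2 = 6, so b = 8.
Check: U(8, 113) = 2709504.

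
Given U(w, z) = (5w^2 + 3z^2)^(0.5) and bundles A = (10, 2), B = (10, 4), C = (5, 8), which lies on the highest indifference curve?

Bundle B

Evaluate utility at each bundle:
U(A) = 22.627.
U(B) = 23.409.
U(C) = 17.804.
Highest utility is B, so B ≻ A ≻ C.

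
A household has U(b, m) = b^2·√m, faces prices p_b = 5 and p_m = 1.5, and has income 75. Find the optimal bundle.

b* = 12, m* = 10

MU_b = 2·b·√m and MU_m = 0.5·b^2·m^(-0.5).
MRS = MU_b/MU_m = (4)·m/b.
Tangency: set MRS = p_b/p_m = 5/1.5 = 10/3.
So (4)·m/b = 10/3, i.e. m = (5/6)·b.
Substitute into the budget 5·b + 1.5·m = 75: 6.25·b = 75, so b* = 12.
Then m* = (5/6)·12 = 10.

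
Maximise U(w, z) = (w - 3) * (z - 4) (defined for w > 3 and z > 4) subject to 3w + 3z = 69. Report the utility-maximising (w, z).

w* = 11, z* = 12

MU_w = (z−4), MU_z = (w−3).
MRS = (z−4)/(w−3).
Tangency: set MRS = p_w/p_z = 3/3 = 1.
So (z − 4)/(w − 3) = 1, i.e. (z − 4) = (w − 3).
Rewrite the budget in excess-of-subsistence terms: 3·(w − 3) + 3·(z − 4) = 69 − 3·3 − 3·4 = 48.
Substituting, 6·(w − 3) = 48, so w − 3 = 8 and w* = 11.
Then z − 4 = 8, so z* = 12.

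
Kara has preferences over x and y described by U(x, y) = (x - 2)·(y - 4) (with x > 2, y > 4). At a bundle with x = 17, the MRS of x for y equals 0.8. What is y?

MU_x = (y−4), MU_y = (x−2).
MRS = (y−4)/(x−2).
Substitute x = 17: MRS = (y − 4)/15. Setting this equal to 0.8 gives y − 4 = 0.8·15 = 12, so y = 16.

y = 16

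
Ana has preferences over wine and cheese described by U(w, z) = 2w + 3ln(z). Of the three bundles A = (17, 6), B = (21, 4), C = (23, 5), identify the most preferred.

Bundle C

Evaluate utility at each bundle:
U(A) = 39.375.
U(B) = 46.159.
U(C) = 50.828.
Highest utility is C, so C ≻ B ≻ A.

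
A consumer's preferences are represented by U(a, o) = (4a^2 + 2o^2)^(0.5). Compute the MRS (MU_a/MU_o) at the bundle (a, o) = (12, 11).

MRS = 24/11

For CES with ρ = 2, MRS = (4/2)·(o/a)^(-1).
At (12, 11): MRS = 24/11.
That is, one extra unit of a is worth 24/11 units of o at the margin.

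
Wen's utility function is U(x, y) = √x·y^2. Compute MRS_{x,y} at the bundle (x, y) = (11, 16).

MU_x = 0.5·x^(-0.5)·y^2 and MU_y = 2·√x·y.
MRS = MU_x/MU_y = (0.25)·y/x.
At (11, 16): MRS = 4/11.
That is, one extra unit of x is worth 4/11 units of y at the margin.

MRS = 4/11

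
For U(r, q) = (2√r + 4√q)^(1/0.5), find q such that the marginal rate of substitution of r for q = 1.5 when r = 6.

q = 54

For CES with ρ = 0.5, MRS = (2/4)·√(q/r).
Setting (2/4)·√(q/6) = 1.5 gives √(q/6) = 3, so q/6 = 9 and q = 54.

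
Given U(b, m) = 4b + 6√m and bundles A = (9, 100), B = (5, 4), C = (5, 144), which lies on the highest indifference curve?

Evaluate utility at each bundle:
U(A) = 96.000.
U(B) = 32.000.
U(C) = 92.000.
Highest utility is A, so A ≻ C ≻ B.

Bundle A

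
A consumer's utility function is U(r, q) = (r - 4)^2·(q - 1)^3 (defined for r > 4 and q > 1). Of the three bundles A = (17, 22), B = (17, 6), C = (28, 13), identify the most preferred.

Bundle A

Evaluate utility at each bundle:
U(A) = 1565109.
U(B) = 21125.
U(C) = 995328.
Highest utility is A, so A ≻ C ≻ B.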